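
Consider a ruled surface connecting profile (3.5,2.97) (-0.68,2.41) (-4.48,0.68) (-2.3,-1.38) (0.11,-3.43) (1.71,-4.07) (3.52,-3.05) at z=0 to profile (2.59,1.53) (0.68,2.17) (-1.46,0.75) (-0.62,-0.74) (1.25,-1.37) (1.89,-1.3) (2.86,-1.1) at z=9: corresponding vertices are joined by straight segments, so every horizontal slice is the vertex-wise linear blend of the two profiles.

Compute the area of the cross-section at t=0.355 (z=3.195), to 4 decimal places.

Cross-section at t=0.355: each vertex is (1-t)·p0[i] + t·p1[i].
  v1: (1-0.355)·(3.5,2.97) + 0.355·(2.59,1.53) = (3.1770,2.4588)
  v2: (1-0.355)·(-0.68,2.41) + 0.355·(0.68,2.17) = (-0.1972,2.3248)
  v3: (1-0.355)·(-4.48,0.68) + 0.355·(-1.46,0.75) = (-3.4079,0.7048)
  v4: (1-0.355)·(-2.3,-1.38) + 0.355·(-0.62,-0.74) = (-1.7036,-1.1528)
  v5: (1-0.355)·(0.11,-3.43) + 0.355·(1.25,-1.37) = (0.5147,-2.6987)
  v6: (1-0.355)·(1.71,-4.07) + 0.355·(1.89,-1.3) = (1.7739,-3.0867)
  v7: (1-0.355)·(3.52,-3.05) + 0.355·(2.86,-1.1) = (3.2857,-2.3577)
Shoelace sum Σ(x_i·y_{i+1} − x_{i+1}·y_i):
  i=1: 3.1770·2.3248 − -0.1972·2.4588 = +7.8706 (running +7.8706)
  i=2: -0.1972·0.7048 − -3.4079·2.3248 = +7.7837 (running +15.6543)
  i=3: -3.4079·-1.1528 − -1.7036·0.7048 = +5.1294 (running +20.7837)
  i=4: -1.7036·-2.6987 − 0.5147·-1.1528 = +5.1909 (running +25.9746)
  i=5: 0.5147·-3.0867 − 1.7739·-2.6987 = +3.1985 (running +29.1731)
  i=6: 1.7739·-2.3577 − 3.2857·-3.0867 = +5.9594 (running +35.1325)
  i=7: 3.2857·2.4588 − 3.1770·-2.3577 = +15.5693 (running +50.7019)
Area = |Σ|/2 = |50.7019|/2 = 25.3509

Area at t=0.355: 25.3509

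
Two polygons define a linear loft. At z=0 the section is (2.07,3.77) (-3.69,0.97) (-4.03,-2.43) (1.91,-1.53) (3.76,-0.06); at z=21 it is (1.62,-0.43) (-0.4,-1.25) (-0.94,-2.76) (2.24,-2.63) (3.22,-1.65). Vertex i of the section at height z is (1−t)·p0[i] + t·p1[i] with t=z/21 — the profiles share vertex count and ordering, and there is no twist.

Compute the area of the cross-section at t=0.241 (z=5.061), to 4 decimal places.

Area at t=0.241: 22.4733

Cross-section at t=0.241: each vertex is (1-t)·p0[i] + t·p1[i].
  v1: (1-0.241)·(2.07,3.77) + 0.241·(1.62,-0.43) = (1.9615,2.7578)
  v2: (1-0.241)·(-3.69,0.97) + 0.241·(-0.4,-1.25) = (-2.8971,0.4350)
  v3: (1-0.241)·(-4.03,-2.43) + 0.241·(-0.94,-2.76) = (-3.2853,-2.5095)
  v4: (1-0.241)·(1.91,-1.53) + 0.241·(2.24,-2.63) = (1.9895,-1.7951)
  v5: (1-0.241)·(3.76,-0.06) + 0.241·(3.22,-1.65) = (3.6299,-0.4432)
Shoelace sum Σ(x_i·y_{i+1} − x_{i+1}·y_i):
  i=1: 1.9615·0.4350 − -2.8971·2.7578 = +8.8429 (running +8.8429)
  i=2: -2.8971·-2.5095 − -3.2853·0.4350 = +8.6994 (running +17.5423)
  i=3: -3.2853·-1.7951 − 1.9895·-2.5095 = +10.8902 (running +28.4326)
  i=4: 1.9895·-0.4432 − 3.6299·-1.7951 = +5.6342 (running +34.0668)
  i=5: 3.6299·2.7578 − 1.9615·-0.4432 = +10.8798 (running +44.9465)
Area = |Σ|/2 = |44.9465|/2 = 22.4733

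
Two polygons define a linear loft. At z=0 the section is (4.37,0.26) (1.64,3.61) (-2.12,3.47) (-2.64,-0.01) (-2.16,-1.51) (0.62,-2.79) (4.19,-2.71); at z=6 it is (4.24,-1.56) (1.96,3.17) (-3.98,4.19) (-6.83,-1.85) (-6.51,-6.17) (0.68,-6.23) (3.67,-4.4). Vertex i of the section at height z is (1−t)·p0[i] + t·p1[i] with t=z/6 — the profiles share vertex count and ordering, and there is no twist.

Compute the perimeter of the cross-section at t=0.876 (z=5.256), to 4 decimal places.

Perimeter at t=0.876: 34.1245

Cross-section at t=0.876: each vertex is (1-t)·p0[i] + t·p1[i].
  v1: (1-0.876)·(4.37,0.26) + 0.876·(4.24,-1.56) = (4.2561,-1.3343)
  v2: (1-0.876)·(1.64,3.61) + 0.876·(1.96,3.17) = (1.9203,3.2246)
  v3: (1-0.876)·(-2.12,3.47) + 0.876·(-3.98,4.19) = (-3.7494,4.1007)
  v4: (1-0.876)·(-2.64,-0.01) + 0.876·(-6.83,-1.85) = (-6.3104,-1.6218)
  v5: (1-0.876)·(-2.16,-1.51) + 0.876·(-6.51,-6.17) = (-5.9706,-5.5922)
  v6: (1-0.876)·(0.62,-2.79) + 0.876·(0.68,-6.23) = (0.6726,-5.8034)
  v7: (1-0.876)·(4.19,-2.71) + 0.876·(3.67,-4.4) = (3.7345,-4.1904)
Perimeter = Σ |v_{i+1} − v_i|:
  edge 1→2: √(-2.3358² + 4.5589²) = 5.1224 (running 5.1224)
  edge 2→3: √(-5.6697² + 0.8762²) = 5.7370 (running 10.8594)
  edge 3→4: √(-2.5611² + -5.7226²) = 6.2695 (running 17.1289)
  edge 4→5: √(0.3398² + -3.9703²) = 3.9848 (running 21.1138)
  edge 5→6: √(6.6432² + -0.2113²) = 6.6465 (running 27.7603)
  edge 6→7: √(3.0619² + 1.6130²) = 3.4608 (running 31.2211)
  edge 7→1: √(0.5216² + 2.8561²) = 2.9034 (running 34.1245)
Perimeter = 34.1245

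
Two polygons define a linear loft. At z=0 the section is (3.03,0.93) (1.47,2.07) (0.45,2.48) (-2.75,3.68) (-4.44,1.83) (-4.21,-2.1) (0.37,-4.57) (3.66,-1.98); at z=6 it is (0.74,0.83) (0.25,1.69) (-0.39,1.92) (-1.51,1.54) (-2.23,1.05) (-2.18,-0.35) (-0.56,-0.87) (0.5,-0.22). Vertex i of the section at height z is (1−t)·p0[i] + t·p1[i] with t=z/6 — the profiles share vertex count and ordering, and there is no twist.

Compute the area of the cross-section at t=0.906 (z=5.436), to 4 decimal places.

Area at t=0.906: 8.2172

Cross-section at t=0.906: each vertex is (1-t)·p0[i] + t·p1[i].
  v1: (1-0.906)·(3.03,0.93) + 0.906·(0.74,0.83) = (0.9553,0.8394)
  v2: (1-0.906)·(1.47,2.07) + 0.906·(0.25,1.69) = (0.3647,1.7257)
  v3: (1-0.906)·(0.45,2.48) + 0.906·(-0.39,1.92) = (-0.3110,1.9726)
  v4: (1-0.906)·(-2.75,3.68) + 0.906·(-1.51,1.54) = (-1.6266,1.7412)
  v5: (1-0.906)·(-4.44,1.83) + 0.906·(-2.23,1.05) = (-2.4377,1.1233)
  v6: (1-0.906)·(-4.21,-2.1) + 0.906·(-2.18,-0.35) = (-2.3708,-0.5145)
  v7: (1-0.906)·(0.37,-4.57) + 0.906·(-0.56,-0.87) = (-0.4726,-1.2178)
  v8: (1-0.906)·(3.66,-1.98) + 0.906·(0.5,-0.22) = (0.7970,-0.3854)
Shoelace sum Σ(x_i·y_{i+1} − x_{i+1}·y_i):
  i=1: 0.9553·1.7257 − 0.3647·0.8394 = +1.3424 (running +1.3424)
  i=2: 0.3647·1.9726 − -0.3110·1.7257 = +1.2562 (running +2.5985)
  i=3: -0.3110·1.7412 − -1.6266·1.9726 = +2.6670 (running +5.2656)
  i=4: -1.6266·1.1233 − -2.4377·1.7412 = +2.4173 (running +7.6829)
  i=5: -2.4377·-0.5145 − -2.3708·1.1233 = +3.9174 (running +11.6004)
  i=6: -2.3708·-1.2178 − -0.4726·-0.5145 = +2.6440 (running +14.2444)
  i=7: -0.4726·-0.3854 − 0.7970·-1.2178 = +1.1528 (running +15.3972)
  i=8: 0.7970·0.8394 − 0.9553·-0.3854 = +1.0372 (running +16.4344)
Area = |Σ|/2 = |16.4344|/2 = 8.2172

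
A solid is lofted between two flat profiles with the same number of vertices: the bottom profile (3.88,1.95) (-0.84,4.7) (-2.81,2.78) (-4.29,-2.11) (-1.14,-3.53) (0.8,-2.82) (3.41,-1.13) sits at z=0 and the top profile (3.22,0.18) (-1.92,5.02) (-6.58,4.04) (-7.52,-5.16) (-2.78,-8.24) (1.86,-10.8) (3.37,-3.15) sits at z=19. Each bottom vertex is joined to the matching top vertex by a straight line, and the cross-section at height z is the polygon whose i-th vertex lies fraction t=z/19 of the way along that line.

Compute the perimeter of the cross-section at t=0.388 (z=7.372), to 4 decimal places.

Cross-section at t=0.388: each vertex is (1-t)·p0[i] + t·p1[i].
  v1: (1-0.388)·(3.88,1.95) + 0.388·(3.22,0.18) = (3.6239,1.2632)
  v2: (1-0.388)·(-0.84,4.7) + 0.388·(-1.92,5.02) = (-1.2590,4.8242)
  v3: (1-0.388)·(-2.81,2.78) + 0.388·(-6.58,4.04) = (-4.2728,3.2689)
  v4: (1-0.388)·(-4.29,-2.11) + 0.388·(-7.52,-5.16) = (-5.5432,-3.2934)
  v5: (1-0.388)·(-1.14,-3.53) + 0.388·(-2.78,-8.24) = (-1.7763,-5.3575)
  v6: (1-0.388)·(0.8,-2.82) + 0.388·(1.86,-10.8) = (1.2113,-5.9162)
  v7: (1-0.388)·(3.41,-1.13) + 0.388·(3.37,-3.15) = (3.3945,-1.9138)
Perimeter = Σ |v_{i+1} − v_i|:
  edge 1→2: √(-4.8830² + 3.5609²) = 6.0435 (running 6.0435)
  edge 2→3: √(-3.0137² + -1.5553²) = 3.3914 (running 9.4348)
  edge 3→4: √(-1.2705² + -6.5623²) = 6.6841 (running 16.1190)
  edge 4→5: √(3.7669² + -2.0641²) = 4.2954 (running 20.4143)
  edge 5→6: √(2.9876² + -0.5588²) = 3.0394 (running 23.4537)
  edge 6→7: √(2.1832² + 4.0025²) = 4.5592 (running 28.0129)
  edge 7→1: √(0.2294² + 3.1770²) = 3.1853 (running 31.1982)
Perimeter = 31.1982

Perimeter at t=0.388: 31.1982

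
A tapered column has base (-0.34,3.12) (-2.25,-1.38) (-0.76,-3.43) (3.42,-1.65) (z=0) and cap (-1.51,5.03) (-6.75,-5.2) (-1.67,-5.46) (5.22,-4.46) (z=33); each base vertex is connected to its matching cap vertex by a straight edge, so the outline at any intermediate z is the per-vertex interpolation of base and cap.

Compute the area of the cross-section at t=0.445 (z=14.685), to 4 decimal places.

Cross-section at t=0.445: each vertex is (1-t)·p0[i] + t·p1[i].
  v1: (1-0.445)·(-0.34,3.12) + 0.445·(-1.51,5.03) = (-0.8607,3.9699)
  v2: (1-0.445)·(-2.25,-1.38) + 0.445·(-6.75,-5.2) = (-4.2525,-3.0799)
  v3: (1-0.445)·(-0.76,-3.43) + 0.445·(-1.67,-5.46) = (-1.1649,-4.3333)
  v4: (1-0.445)·(3.42,-1.65) + 0.445·(5.22,-4.46) = (4.2210,-2.9004)
Shoelace sum Σ(x_i·y_{i+1} − x_{i+1}·y_i):
  i=1: -0.8607·-3.0799 − -4.2525·3.9699 = +19.5329 (running +19.5329)
  i=2: -4.2525·-4.3333 − -1.1649·-3.0799 = +14.8396 (running +34.3726)
  i=3: -1.1649·-2.9004 − 4.2210·-4.3333 = +21.6699 (running +56.0425)
  i=4: 4.2210·3.9699 − -0.8607·-2.9004 = +14.2609 (running +70.3034)
Area = |Σ|/2 = |70.3034|/2 = 35.1517

Area at t=0.445: 35.1517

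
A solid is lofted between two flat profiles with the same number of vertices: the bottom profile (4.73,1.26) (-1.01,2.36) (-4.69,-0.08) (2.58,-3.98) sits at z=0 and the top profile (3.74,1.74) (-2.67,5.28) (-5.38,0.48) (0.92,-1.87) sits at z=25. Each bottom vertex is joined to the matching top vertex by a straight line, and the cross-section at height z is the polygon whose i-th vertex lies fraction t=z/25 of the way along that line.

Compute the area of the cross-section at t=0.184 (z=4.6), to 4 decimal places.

Area at t=0.184: 32.7632

Cross-section at t=0.184: each vertex is (1-t)·p0[i] + t·p1[i].
  v1: (1-0.184)·(4.73,1.26) + 0.184·(3.74,1.74) = (4.5478,1.3483)
  v2: (1-0.184)·(-1.01,2.36) + 0.184·(-2.67,5.28) = (-1.3154,2.8973)
  v3: (1-0.184)·(-4.69,-0.08) + 0.184·(-5.38,0.48) = (-4.8170,0.0230)
  v4: (1-0.184)·(2.58,-3.98) + 0.184·(0.92,-1.87) = (2.2746,-3.5918)
Shoelace sum Σ(x_i·y_{i+1} − x_{i+1}·y_i):
  i=1: 4.5478·2.8973 − -1.3154·1.3483 = +14.9500 (running +14.9500)
  i=2: -1.3154·0.0230 − -4.8170·2.8973 = +13.9258 (running +28.8758)
  i=3: -4.8170·-3.5918 − 2.2746·0.0230 = +17.2490 (running +46.1247)
  i=4: 2.2746·1.3483 − 4.5478·-3.5918 = +19.4016 (running +65.5263)
Area = |Σ|/2 = |65.5263|/2 = 32.7632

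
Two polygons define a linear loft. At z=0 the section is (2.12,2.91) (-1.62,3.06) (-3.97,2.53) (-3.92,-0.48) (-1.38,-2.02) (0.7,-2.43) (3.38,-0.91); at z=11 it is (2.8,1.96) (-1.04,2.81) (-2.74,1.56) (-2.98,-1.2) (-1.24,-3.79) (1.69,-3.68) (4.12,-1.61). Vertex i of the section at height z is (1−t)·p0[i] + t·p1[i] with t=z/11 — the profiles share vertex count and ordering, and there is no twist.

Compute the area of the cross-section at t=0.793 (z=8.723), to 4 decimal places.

Area at t=0.793: 34.0918

Cross-section at t=0.793: each vertex is (1-t)·p0[i] + t·p1[i].
  v1: (1-0.793)·(2.12,2.91) + 0.793·(2.8,1.96) = (2.6592,2.1566)
  v2: (1-0.793)·(-1.62,3.06) + 0.793·(-1.04,2.81) = (-1.1601,2.8617)
  v3: (1-0.793)·(-3.97,2.53) + 0.793·(-2.74,1.56) = (-2.9946,1.7608)
  v4: (1-0.793)·(-3.92,-0.48) + 0.793·(-2.98,-1.2) = (-3.1746,-1.0510)
  v5: (1-0.793)·(-1.38,-2.02) + 0.793·(-1.24,-3.79) = (-1.2690,-3.4236)
  v6: (1-0.793)·(0.7,-2.43) + 0.793·(1.69,-3.68) = (1.4851,-3.4213)
  v7: (1-0.793)·(3.38,-0.91) + 0.793·(4.12,-1.61) = (3.9668,-1.4651)
Shoelace sum Σ(x_i·y_{i+1} − x_{i+1}·y_i):
  i=1: 2.6592·2.8617 − -1.1601·2.1566 = +10.1119 (running +10.1119)
  i=2: -1.1601·1.7608 − -2.9946·2.8617 = +6.5272 (running +16.6391)
  i=3: -2.9946·-1.0510 − -3.1746·1.7608 = +8.7370 (running +25.3761)
  i=4: -3.1746·-3.4236 − -1.2690·-1.0510 = +9.5349 (running +34.9110)
  i=5: -1.2690·-3.4213 − 1.4851·-3.4236 = +9.4258 (running +44.3368)
  i=6: 1.4851·-1.4651 − 3.9668·-3.4213 = +11.3957 (running +55.7325)
  i=7: 3.9668·2.1566 − 2.6592·-1.4651 = +12.4511 (running +68.1836)
Area = |Σ|/2 = |68.1836|/2 = 34.0918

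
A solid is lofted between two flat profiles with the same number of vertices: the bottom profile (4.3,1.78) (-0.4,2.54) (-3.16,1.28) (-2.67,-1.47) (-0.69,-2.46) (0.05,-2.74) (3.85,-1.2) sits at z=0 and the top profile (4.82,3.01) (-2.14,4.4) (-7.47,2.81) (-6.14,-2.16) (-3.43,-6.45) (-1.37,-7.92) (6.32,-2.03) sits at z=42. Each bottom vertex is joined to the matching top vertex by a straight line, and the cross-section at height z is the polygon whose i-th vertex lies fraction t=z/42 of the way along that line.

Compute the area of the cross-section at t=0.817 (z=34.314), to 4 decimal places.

Cross-section at t=0.817: each vertex is (1-t)·p0[i] + t·p1[i].
  v1: (1-0.817)·(4.3,1.78) + 0.817·(4.82,3.01) = (4.7248,2.7849)
  v2: (1-0.817)·(-0.4,2.54) + 0.817·(-2.14,4.4) = (-1.8216,4.0596)
  v3: (1-0.817)·(-3.16,1.28) + 0.817·(-7.47,2.81) = (-6.6813,2.5300)
  v4: (1-0.817)·(-2.67,-1.47) + 0.817·(-6.14,-2.16) = (-5.5050,-2.0337)
  v5: (1-0.817)·(-0.69,-2.46) + 0.817·(-3.43,-6.45) = (-2.9286,-5.7198)
  v6: (1-0.817)·(0.05,-2.74) + 0.817·(-1.37,-7.92) = (-1.1101,-6.9721)
  v7: (1-0.817)·(3.85,-1.2) + 0.817·(6.32,-2.03) = (5.8680,-1.8781)
Shoelace sum Σ(x_i·y_{i+1} − x_{i+1}·y_i):
  i=1: 4.7248·4.0596 − -1.8216·2.7849 = +24.2540 (running +24.2540)
  i=2: -1.8216·2.5300 − -6.6813·4.0596 = +22.5148 (running +46.7688)
  i=3: -6.6813·-2.0337 − -5.5050·2.5300 = +27.5156 (running +74.2844)
  i=4: -5.5050·-5.7198 − -2.9286·-2.0337 = +25.5317 (running +99.8160)
  i=5: -2.9286·-6.9721 − -1.1101·-5.7198 = +14.0684 (running +113.8845)
  i=6: -1.1101·-1.8781 − 5.8680·-6.9721 = +42.9969 (running +156.8814)
  i=7: 5.8680·2.7849 − 4.7248·-1.8781 = +25.2156 (running +182.0970)
Area = |Σ|/2 = |182.0970|/2 = 91.0485

Area at t=0.817: 91.0485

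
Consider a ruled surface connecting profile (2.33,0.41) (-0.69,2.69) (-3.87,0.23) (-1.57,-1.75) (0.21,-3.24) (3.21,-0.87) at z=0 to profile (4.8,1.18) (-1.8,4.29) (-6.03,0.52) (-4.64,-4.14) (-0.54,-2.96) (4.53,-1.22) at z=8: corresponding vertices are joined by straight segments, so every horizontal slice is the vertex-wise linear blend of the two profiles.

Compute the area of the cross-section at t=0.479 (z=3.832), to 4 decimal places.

Area at t=0.479: 36.3268

Cross-section at t=0.479: each vertex is (1-t)·p0[i] + t·p1[i].
  v1: (1-0.479)·(2.33,0.41) + 0.479·(4.8,1.18) = (3.5131,0.7788)
  v2: (1-0.479)·(-0.69,2.69) + 0.479·(-1.8,4.29) = (-1.2217,3.4564)
  v3: (1-0.479)·(-3.87,0.23) + 0.479·(-6.03,0.52) = (-4.9046,0.3689)
  v4: (1-0.479)·(-1.57,-1.75) + 0.479·(-4.64,-4.14) = (-3.0405,-2.8948)
  v5: (1-0.479)·(0.21,-3.24) + 0.479·(-0.54,-2.96) = (-0.1492,-3.1059)
  v6: (1-0.479)·(3.21,-0.87) + 0.479·(4.53,-1.22) = (3.8423,-1.0376)
Shoelace sum Σ(x_i·y_{i+1} − x_{i+1}·y_i):
  i=1: 3.5131·3.4564 − -1.2217·0.7788 = +13.0943 (running +13.0943)
  i=2: -1.2217·0.3689 − -4.9046·3.4564 = +16.5017 (running +29.5960)
  i=3: -4.9046·-2.8948 − -3.0405·0.3689 = +15.3197 (running +44.9157)
  i=4: -3.0405·-3.1059 − -0.1492·-2.8948 = +9.0115 (running +53.9271)
  i=5: -0.1492·-1.0376 − 3.8423·-3.1059 = +12.0885 (running +66.0157)
  i=6: 3.8423·0.7788 − 3.5131·-1.0376 = +6.6379 (running +72.6535)
Area = |Σ|/2 = |72.6535|/2 = 36.3268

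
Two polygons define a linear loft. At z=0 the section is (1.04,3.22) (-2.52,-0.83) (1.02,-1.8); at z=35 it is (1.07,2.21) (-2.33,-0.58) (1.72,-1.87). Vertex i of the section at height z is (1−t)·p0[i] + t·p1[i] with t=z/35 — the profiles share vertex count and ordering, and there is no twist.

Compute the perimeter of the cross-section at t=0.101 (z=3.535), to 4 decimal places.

Cross-section at t=0.101: each vertex is (1-t)·p0[i] + t·p1[i].
  v1: (1-0.101)·(1.04,3.22) + 0.101·(1.07,2.21) = (1.0430,3.1180)
  v2: (1-0.101)·(-2.52,-0.83) + 0.101·(-2.33,-0.58) = (-2.5008,-0.8047)
  v3: (1-0.101)·(1.02,-1.8) + 0.101·(1.72,-1.87) = (1.0907,-1.8071)
Perimeter = Σ |v_{i+1} − v_i|:
  edge 1→2: √(-3.5438² + -3.9227²) = 5.2865 (running 5.2865)
  edge 2→3: √(3.5915² + -1.0023²) = 3.7288 (running 9.0152)
  edge 3→1: √(-0.0477² + 4.9251²) = 4.9253 (running 13.9405)
Perimeter = 13.9405

Perimeter at t=0.101: 13.9405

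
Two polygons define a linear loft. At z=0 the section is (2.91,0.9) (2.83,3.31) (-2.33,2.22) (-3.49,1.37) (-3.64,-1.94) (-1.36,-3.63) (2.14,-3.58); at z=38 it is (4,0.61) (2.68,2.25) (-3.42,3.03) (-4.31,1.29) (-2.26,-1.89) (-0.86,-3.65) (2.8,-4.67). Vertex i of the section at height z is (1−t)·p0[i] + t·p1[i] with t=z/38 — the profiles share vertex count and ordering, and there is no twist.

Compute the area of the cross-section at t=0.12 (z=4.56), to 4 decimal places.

Cross-section at t=0.12: each vertex is (1-t)·p0[i] + t·p1[i].
  v1: (1-0.12)·(2.91,0.9) + 0.12·(4,0.61) = (3.0408,0.8652)
  v2: (1-0.12)·(2.83,3.31) + 0.12·(2.68,2.25) = (2.8120,3.1828)
  v3: (1-0.12)·(-2.33,2.22) + 0.12·(-3.42,3.03) = (-2.4608,2.3172)
  v4: (1-0.12)·(-3.49,1.37) + 0.12·(-4.31,1.29) = (-3.5884,1.3604)
  v5: (1-0.12)·(-3.64,-1.94) + 0.12·(-2.26,-1.89) = (-3.4744,-1.9340)
  v6: (1-0.12)·(-1.36,-3.63) + 0.12·(-0.86,-3.65) = (-1.3000,-3.6324)
  v7: (1-0.12)·(2.14,-3.58) + 0.12·(2.8,-4.67) = (2.2192,-3.7108)
Shoelace sum Σ(x_i·y_{i+1} − x_{i+1}·y_i):
  i=1: 3.0408·3.1828 − 2.8120·0.8652 = +7.2453 (running +7.2453)
  i=2: 2.8120·2.3172 − -2.4608·3.1828 = +14.3482 (running +21.5935)
  i=3: -2.4608·1.3604 − -3.5884·2.3172 = +4.9674 (running +26.5609)
  i=4: -3.5884·-1.9340 − -3.4744·1.3604 = +11.6665 (running +38.2274)
  i=5: -3.4744·-3.6324 − -1.3000·-1.9340 = +10.1062 (running +48.3336)
  i=6: -1.3000·-3.7108 − 2.2192·-3.6324 = +12.8851 (running +61.2187)
  i=7: 2.2192·0.8652 − 3.0408·-3.7108 = +13.2039 (running +74.4225)
Area = |Σ|/2 = |74.4225|/2 = 37.2113

Area at t=0.12: 37.2113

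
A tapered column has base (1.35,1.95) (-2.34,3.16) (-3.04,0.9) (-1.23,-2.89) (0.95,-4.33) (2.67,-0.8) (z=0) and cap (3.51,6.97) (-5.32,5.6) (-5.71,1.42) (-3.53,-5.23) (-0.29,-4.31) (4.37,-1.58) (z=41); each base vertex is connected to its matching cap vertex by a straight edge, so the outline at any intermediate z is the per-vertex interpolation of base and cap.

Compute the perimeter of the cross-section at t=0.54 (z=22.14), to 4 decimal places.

Cross-section at t=0.54: each vertex is (1-t)·p0[i] + t·p1[i].
  v1: (1-0.54)·(1.35,1.95) + 0.54·(3.51,6.97) = (2.5164,4.6608)
  v2: (1-0.54)·(-2.34,3.16) + 0.54·(-5.32,5.6) = (-3.9492,4.4776)
  v3: (1-0.54)·(-3.04,0.9) + 0.54·(-5.71,1.42) = (-4.4818,1.1808)
  v4: (1-0.54)·(-1.23,-2.89) + 0.54·(-3.53,-5.23) = (-2.4720,-4.1536)
  v5: (1-0.54)·(0.95,-4.33) + 0.54·(-0.29,-4.31) = (0.2804,-4.3192)
  v6: (1-0.54)·(2.67,-0.8) + 0.54·(4.37,-1.58) = (3.5880,-1.2212)
Perimeter = Σ |v_{i+1} − v_i|:
  edge 1→2: √(-6.4656² + -0.1832²) = 6.4682 (running 6.4682)
  edge 2→3: √(-0.5326² + -3.2968²) = 3.3395 (running 9.8077)
  edge 3→4: √(2.0098² + -5.3344²) = 5.7004 (running 15.5082)
  edge 4→5: √(2.7524² + -0.1656²) = 2.7574 (running 18.2656)
  edge 5→6: √(3.3076² + 3.0980²) = 4.5319 (running 22.7974)
  edge 6→1: √(-1.0716² + 5.8820²) = 5.9788 (running 28.7762)
Perimeter = 28.7762

Perimeter at t=0.54: 28.7762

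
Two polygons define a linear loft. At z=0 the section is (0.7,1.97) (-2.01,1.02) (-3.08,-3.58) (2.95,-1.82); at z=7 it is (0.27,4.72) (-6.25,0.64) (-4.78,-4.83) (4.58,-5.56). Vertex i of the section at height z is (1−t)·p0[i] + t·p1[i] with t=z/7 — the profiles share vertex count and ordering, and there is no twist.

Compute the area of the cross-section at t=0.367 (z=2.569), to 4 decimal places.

Area at t=0.367: 33.6115

Cross-section at t=0.367: each vertex is (1-t)·p0[i] + t·p1[i].
  v1: (1-0.367)·(0.7,1.97) + 0.367·(0.27,4.72) = (0.5422,2.9792)
  v2: (1-0.367)·(-2.01,1.02) + 0.367·(-6.25,0.64) = (-3.5661,0.8805)
  v3: (1-0.367)·(-3.08,-3.58) + 0.367·(-4.78,-4.83) = (-3.7039,-4.0388)
  v4: (1-0.367)·(2.95,-1.82) + 0.367·(4.58,-5.56) = (3.5482,-3.1926)
Shoelace sum Σ(x_i·y_{i+1} − x_{i+1}·y_i):
  i=1: 0.5422·0.8805 − -3.5661·2.9792 = +11.1017 (running +11.1017)
  i=2: -3.5661·-4.0388 − -3.7039·0.8805 = +17.6639 (running +28.7656)
  i=3: -3.7039·-3.1926 − 3.5482·-4.0388 = +26.1553 (running +54.9209)
  i=4: 3.5482·2.9792 − 0.5422·-3.1926 = +12.3020 (running +67.2229)
Area = |Σ|/2 = |67.2229|/2 = 33.6115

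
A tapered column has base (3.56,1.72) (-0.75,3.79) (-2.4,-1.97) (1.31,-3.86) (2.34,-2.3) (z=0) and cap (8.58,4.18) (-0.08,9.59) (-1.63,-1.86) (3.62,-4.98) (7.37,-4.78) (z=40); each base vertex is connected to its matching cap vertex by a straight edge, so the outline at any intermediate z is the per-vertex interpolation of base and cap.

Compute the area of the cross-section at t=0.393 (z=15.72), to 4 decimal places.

Area at t=0.393: 51.4327

Cross-section at t=0.393: each vertex is (1-t)·p0[i] + t·p1[i].
  v1: (1-0.393)·(3.56,1.72) + 0.393·(8.58,4.18) = (5.5329,2.6868)
  v2: (1-0.393)·(-0.75,3.79) + 0.393·(-0.08,9.59) = (-0.4867,6.0694)
  v3: (1-0.393)·(-2.4,-1.97) + 0.393·(-1.63,-1.86) = (-2.0974,-1.9268)
  v4: (1-0.393)·(1.31,-3.86) + 0.393·(3.62,-4.98) = (2.2178,-4.3002)
  v5: (1-0.393)·(2.34,-2.3) + 0.393·(7.37,-4.78) = (4.3168,-3.2746)
Shoelace sum Σ(x_i·y_{i+1} − x_{i+1}·y_i):
  i=1: 5.5329·6.0694 − -0.4867·2.6868 = +34.8888 (running +34.8888)
  i=2: -0.4867·-1.9268 − -2.0974·6.0694 = +13.6676 (running +48.5564)
  i=3: -2.0974·-4.3002 − 2.2178·-1.9268 = +13.2924 (running +61.8488)
  i=4: 2.2178·-3.2746 − 4.3168·-4.3002 = +11.3003 (running +73.1491)
  i=5: 4.3168·2.6868 − 5.5329·-3.2746 = +29.7164 (running +102.8655)
Area = |Σ|/2 = |102.8655|/2 = 51.4327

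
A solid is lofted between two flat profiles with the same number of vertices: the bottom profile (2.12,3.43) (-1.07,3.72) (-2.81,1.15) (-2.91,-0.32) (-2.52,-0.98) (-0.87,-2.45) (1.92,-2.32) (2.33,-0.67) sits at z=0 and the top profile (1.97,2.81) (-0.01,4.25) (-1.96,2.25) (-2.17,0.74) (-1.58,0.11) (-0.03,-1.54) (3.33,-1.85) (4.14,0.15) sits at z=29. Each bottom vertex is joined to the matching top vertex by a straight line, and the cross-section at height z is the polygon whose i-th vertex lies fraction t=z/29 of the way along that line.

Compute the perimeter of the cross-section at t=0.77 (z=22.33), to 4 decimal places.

Perimeter at t=0.77: 18.7368

Cross-section at t=0.77: each vertex is (1-t)·p0[i] + t·p1[i].
  v1: (1-0.77)·(2.12,3.43) + 0.77·(1.97,2.81) = (2.0045,2.9526)
  v2: (1-0.77)·(-1.07,3.72) + 0.77·(-0.01,4.25) = (-0.2538,4.1281)
  v3: (1-0.77)·(-2.81,1.15) + 0.77·(-1.96,2.25) = (-2.1555,1.9970)
  v4: (1-0.77)·(-2.91,-0.32) + 0.77·(-2.17,0.74) = (-2.3402,0.4962)
  v5: (1-0.77)·(-2.52,-0.98) + 0.77·(-1.58,0.11) = (-1.7962,-0.1407)
  v6: (1-0.77)·(-0.87,-2.45) + 0.77·(-0.03,-1.54) = (-0.2232,-1.7493)
  v7: (1-0.77)·(1.92,-2.32) + 0.77·(3.33,-1.85) = (3.0057,-1.9581)
  v8: (1-0.77)·(2.33,-0.67) + 0.77·(4.14,0.15) = (3.7237,-0.0386)
Perimeter = Σ |v_{i+1} − v_i|:
  edge 1→2: √(-2.2583² + 1.1755²) = 2.5459 (running 2.5459)
  edge 2→3: √(-1.9017² + -2.1311²) = 2.8562 (running 5.4022)
  edge 3→4: √(-0.1847² + -1.5008²) = 1.5121 (running 6.9143)
  edge 4→5: √(0.5440² + -0.6369²) = 0.8376 (running 7.7519)
  edge 5→6: √(1.5730² + -1.6086²) = 2.2499 (running 10.0017)
  edge 6→7: √(3.2289² + -0.2088²) = 3.2356 (running 13.2374)
  edge 7→8: √(0.7180² + 1.9195²) = 2.0494 (running 15.2868)
  edge 8→1: √(-1.7192² + 2.9912²) = 3.4501 (running 18.7368)
Perimeter = 18.7368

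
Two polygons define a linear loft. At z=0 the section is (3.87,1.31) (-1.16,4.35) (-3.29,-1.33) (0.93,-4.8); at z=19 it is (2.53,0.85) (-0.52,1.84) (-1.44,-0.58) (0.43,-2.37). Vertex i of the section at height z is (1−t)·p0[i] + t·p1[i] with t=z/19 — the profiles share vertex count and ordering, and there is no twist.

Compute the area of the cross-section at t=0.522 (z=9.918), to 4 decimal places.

Cross-section at t=0.522: each vertex is (1-t)·p0[i] + t·p1[i].
  v1: (1-0.522)·(3.87,1.31) + 0.522·(2.53,0.85) = (3.1705,1.0699)
  v2: (1-0.522)·(-1.16,4.35) + 0.522·(-0.52,1.84) = (-0.8259,3.0398)
  v3: (1-0.522)·(-3.29,-1.33) + 0.522·(-1.44,-0.58) = (-2.3243,-0.9385)
  v4: (1-0.522)·(0.93,-4.8) + 0.522·(0.43,-2.37) = (0.6690,-3.5315)
Shoelace sum Σ(x_i·y_{i+1} − x_{i+1}·y_i):
  i=1: 3.1705·3.0398 − -0.8259·1.0699 = +10.5213 (running +10.5213)
  i=2: -0.8259·-0.9385 − -2.3243·3.0398 = +7.8405 (running +18.3618)
  i=3: -2.3243·-3.5315 − 0.6690·-0.9385 = +8.8362 (running +27.1980)
  i=4: 0.6690·1.0699 − 3.1705·-3.5315 = +11.9126 (running +39.1106)
Area = |Σ|/2 = |39.1106|/2 = 19.5553

Area at t=0.522: 19.5553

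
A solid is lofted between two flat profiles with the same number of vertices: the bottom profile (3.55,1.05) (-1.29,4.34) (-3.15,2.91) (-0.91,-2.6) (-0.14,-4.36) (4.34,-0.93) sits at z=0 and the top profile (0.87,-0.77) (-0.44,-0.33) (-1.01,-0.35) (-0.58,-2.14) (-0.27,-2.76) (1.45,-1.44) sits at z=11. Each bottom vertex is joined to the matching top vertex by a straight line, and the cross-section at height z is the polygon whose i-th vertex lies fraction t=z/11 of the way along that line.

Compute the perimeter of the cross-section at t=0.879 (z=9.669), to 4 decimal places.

Cross-section at t=0.879: each vertex is (1-t)·p0[i] + t·p1[i].
  v1: (1-0.879)·(3.55,1.05) + 0.879·(0.87,-0.77) = (1.1943,-0.5498)
  v2: (1-0.879)·(-1.29,4.34) + 0.879·(-0.44,-0.33) = (-0.5429,0.2351)
  v3: (1-0.879)·(-3.15,2.91) + 0.879·(-1.01,-0.35) = (-1.2689,0.0445)
  v4: (1-0.879)·(-0.91,-2.6) + 0.879·(-0.58,-2.14) = (-0.6199,-2.1957)
  v5: (1-0.879)·(-0.14,-4.36) + 0.879·(-0.27,-2.76) = (-0.2543,-2.9536)
  v6: (1-0.879)·(4.34,-0.93) + 0.879·(1.45,-1.44) = (1.7997,-1.3783)
Perimeter = Σ |v_{i+1} − v_i|:
  edge 1→2: √(-1.7371² + 0.7849²) = 1.9062 (running 1.9062)
  edge 2→3: √(-0.7261² + -0.1906²) = 0.7507 (running 2.6569)
  edge 3→4: √(0.6490² + -2.2401²) = 2.3322 (running 4.9891)
  edge 4→5: √(0.3657² + -0.7579²) = 0.8415 (running 5.8307)
  edge 5→6: √(2.0540² + 1.5753²) = 2.5885 (running 8.4192)
  edge 6→1: √(-0.6054² + 0.8285²) = 1.0261 (running 9.4453)
Perimeter = 9.4453

Perimeter at t=0.879: 9.4453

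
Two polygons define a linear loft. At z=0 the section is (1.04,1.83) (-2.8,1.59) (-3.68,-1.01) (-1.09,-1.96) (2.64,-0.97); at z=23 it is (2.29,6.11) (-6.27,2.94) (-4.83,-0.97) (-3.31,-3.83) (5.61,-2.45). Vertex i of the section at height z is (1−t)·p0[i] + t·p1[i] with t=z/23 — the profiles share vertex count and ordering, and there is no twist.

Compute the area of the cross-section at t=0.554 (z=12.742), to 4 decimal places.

Cross-section at t=0.554: each vertex is (1-t)·p0[i] + t·p1[i].
  v1: (1-0.554)·(1.04,1.83) + 0.554·(2.29,6.11) = (1.7325,4.2011)
  v2: (1-0.554)·(-2.8,1.59) + 0.554·(-6.27,2.94) = (-4.7224,2.3379)
  v3: (1-0.554)·(-3.68,-1.01) + 0.554·(-4.83,-0.97) = (-4.3171,-0.9878)
  v4: (1-0.554)·(-1.09,-1.96) + 0.554·(-3.31,-3.83) = (-2.3199,-2.9960)
  v5: (1-0.554)·(2.64,-0.97) + 0.554·(5.61,-2.45) = (4.2854,-1.7899)
Shoelace sum Σ(x_i·y_{i+1} − x_{i+1}·y_i):
  i=1: 1.7325·2.3379 − -4.7224·4.2011 = +23.8897 (running +23.8897)
  i=2: -4.7224·-0.9878 − -4.3171·2.3379 = +14.7579 (running +38.6476)
  i=3: -4.3171·-2.9960 − -2.3199·-0.9878 = +10.6423 (running +49.2899)
  i=4: -2.3199·-1.7899 − 4.2854·-2.9960 = +16.9913 (running +66.2812)
  i=5: 4.2854·4.2011 − 1.7325·-1.7899 = +21.1044 (running +87.3856)
Area = |Σ|/2 = |87.3856|/2 = 43.6928

Area at t=0.554: 43.6928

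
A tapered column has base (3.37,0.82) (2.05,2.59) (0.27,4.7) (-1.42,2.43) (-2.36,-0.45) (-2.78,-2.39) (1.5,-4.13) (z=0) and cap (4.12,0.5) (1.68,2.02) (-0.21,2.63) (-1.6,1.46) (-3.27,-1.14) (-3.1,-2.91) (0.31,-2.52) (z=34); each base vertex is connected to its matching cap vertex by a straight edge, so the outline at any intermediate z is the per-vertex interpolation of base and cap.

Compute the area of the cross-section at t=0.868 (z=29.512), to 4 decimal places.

Area at t=0.868: 25.2393

Cross-section at t=0.868: each vertex is (1-t)·p0[i] + t·p1[i].
  v1: (1-0.868)·(3.37,0.82) + 0.868·(4.12,0.5) = (4.0210,0.5422)
  v2: (1-0.868)·(2.05,2.59) + 0.868·(1.68,2.02) = (1.7288,2.0952)
  v3: (1-0.868)·(0.27,4.7) + 0.868·(-0.21,2.63) = (-0.1466,2.9032)
  v4: (1-0.868)·(-1.42,2.43) + 0.868·(-1.6,1.46) = (-1.5762,1.5880)
  v5: (1-0.868)·(-2.36,-0.45) + 0.868·(-3.27,-1.14) = (-3.1499,-1.0489)
  v6: (1-0.868)·(-2.78,-2.39) + 0.868·(-3.1,-2.91) = (-3.0578,-2.8414)
  v7: (1-0.868)·(1.5,-4.13) + 0.868·(0.31,-2.52) = (0.4671,-2.7325)
Shoelace sum Σ(x_i·y_{i+1} − x_{i+1}·y_i):
  i=1: 4.0210·2.0952 − 1.7288·0.5422 = +7.4875 (running +7.4875)
  i=2: 1.7288·2.9032 − -0.1466·2.0952 = +5.3265 (running +12.8140)
  i=3: -0.1466·1.5880 − -1.5762·2.9032 = +4.3433 (running +17.1573)
  i=4: -1.5762·-1.0489 − -3.1499·1.5880 = +6.6555 (running +23.8128)
  i=5: -3.1499·-2.8414 − -3.0578·-1.0489 = +5.7426 (running +29.5554)
  i=6: -3.0578·-2.7325 − 0.4671·-2.8414 = +9.6825 (running +39.2379)
  i=7: 0.4671·0.5422 − 4.0210·-2.7325 = +11.2407 (running +50.4787)
Area = |Σ|/2 = |50.4787|/2 = 25.2393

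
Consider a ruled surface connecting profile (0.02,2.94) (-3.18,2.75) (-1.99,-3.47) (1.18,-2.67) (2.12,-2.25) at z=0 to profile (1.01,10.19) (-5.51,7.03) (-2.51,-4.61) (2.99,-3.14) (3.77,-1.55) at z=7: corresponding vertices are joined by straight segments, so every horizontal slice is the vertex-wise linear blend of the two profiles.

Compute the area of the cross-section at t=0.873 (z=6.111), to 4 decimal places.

Cross-section at t=0.873: each vertex is (1-t)·p0[i] + t·p1[i].
  v1: (1-0.873)·(0.02,2.94) + 0.873·(1.01,10.19) = (0.8843,9.2692)
  v2: (1-0.873)·(-3.18,2.75) + 0.873·(-5.51,7.03) = (-5.2141,6.4864)
  v3: (1-0.873)·(-1.99,-3.47) + 0.873·(-2.51,-4.61) = (-2.4440,-4.4652)
  v4: (1-0.873)·(1.18,-2.67) + 0.873·(2.99,-3.14) = (2.7601,-3.0803)
  v5: (1-0.873)·(2.12,-2.25) + 0.873·(3.77,-1.55) = (3.5604,-1.6389)
Shoelace sum Σ(x_i·y_{i+1} − x_{i+1}·y_i):
  i=1: 0.8843·6.4864 − -5.2141·9.2692 = +54.0665 (running +54.0665)
  i=2: -5.2141·-4.4652 − -2.4440·6.4864 = +39.1347 (running +93.2011)
  i=3: -2.4440·-3.0803 − 2.7601·-4.4652 = +19.8527 (running +113.0539)
  i=4: 2.7601·-1.6389 − 3.5604·-3.0803 = +6.4437 (running +119.4976)
  i=5: 3.5604·9.2692 − 0.8843·-1.6389 = +34.4519 (running +153.9495)
Area = |Σ|/2 = |153.9495|/2 = 76.9748

Area at t=0.873: 76.9748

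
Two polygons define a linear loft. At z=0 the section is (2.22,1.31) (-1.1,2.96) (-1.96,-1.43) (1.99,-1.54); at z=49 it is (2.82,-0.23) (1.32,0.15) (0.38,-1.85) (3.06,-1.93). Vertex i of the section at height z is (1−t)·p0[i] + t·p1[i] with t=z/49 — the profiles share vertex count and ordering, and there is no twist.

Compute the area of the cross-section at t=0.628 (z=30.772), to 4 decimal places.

Cross-section at t=0.628: each vertex is (1-t)·p0[i] + t·p1[i].
  v1: (1-0.628)·(2.22,1.31) + 0.628·(2.82,-0.23) = (2.5968,0.3429)
  v2: (1-0.628)·(-1.1,2.96) + 0.628·(1.32,0.15) = (0.4198,1.1953)
  v3: (1-0.628)·(-1.96,-1.43) + 0.628·(0.38,-1.85) = (-0.4905,-1.6938)
  v4: (1-0.628)·(1.99,-1.54) + 0.628·(3.06,-1.93) = (2.6620,-1.7849)
Shoelace sum Σ(x_i·y_{i+1} − x_{i+1}·y_i):
  i=1: 2.5968·1.1953 − 0.4198·0.3429 = +2.9601 (running +2.9601)
  i=2: 0.4198·-1.6938 − -0.4905·1.1953 = -0.1247 (running +2.8354)
  i=3: -0.4905·-1.7849 − 2.6620·-1.6938 = +5.3842 (running +8.2196)
  i=4: 2.6620·0.3429 − 2.5968·-1.7849 = +5.5478 (running +13.7674)
Area = |Σ|/2 = |13.7674|/2 = 6.8837

Area at t=0.628: 6.8837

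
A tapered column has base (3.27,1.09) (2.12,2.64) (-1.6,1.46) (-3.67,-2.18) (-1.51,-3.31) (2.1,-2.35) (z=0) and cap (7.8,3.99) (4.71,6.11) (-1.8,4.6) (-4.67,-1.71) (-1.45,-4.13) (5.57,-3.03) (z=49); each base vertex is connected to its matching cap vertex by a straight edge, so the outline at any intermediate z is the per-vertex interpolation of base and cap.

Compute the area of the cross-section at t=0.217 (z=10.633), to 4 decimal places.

Area at t=0.217: 36.2705

Cross-section at t=0.217: each vertex is (1-t)·p0[i] + t·p1[i].
  v1: (1-0.217)·(3.27,1.09) + 0.217·(7.8,3.99) = (4.2530,1.7193)
  v2: (1-0.217)·(2.12,2.64) + 0.217·(4.71,6.11) = (2.6820,3.3930)
  v3: (1-0.217)·(-1.6,1.46) + 0.217·(-1.8,4.6) = (-1.6434,2.1414)
  v4: (1-0.217)·(-3.67,-2.18) + 0.217·(-4.67,-1.71) = (-3.8870,-2.0780)
  v5: (1-0.217)·(-1.51,-3.31) + 0.217·(-1.45,-4.13) = (-1.4970,-3.4879)
  v6: (1-0.217)·(2.1,-2.35) + 0.217·(5.57,-3.03) = (2.8530,-2.4976)
Shoelace sum Σ(x_i·y_{i+1} − x_{i+1}·y_i):
  i=1: 4.2530·3.3930 − 2.6820·1.7193 = +9.8192 (running +9.8192)
  i=2: 2.6820·2.1414 − -1.6434·3.3930 = +11.3193 (running +21.1385)
  i=3: -1.6434·-2.0780 − -3.8870·2.1414 = +11.7385 (running +32.8770)
  i=4: -3.8870·-3.4879 − -1.4970·-2.0780 = +10.4469 (running +43.3239)
  i=5: -1.4970·-2.4976 − 2.8530·-3.4879 = +13.6899 (running +57.0138)
  i=6: 2.8530·1.7193 − 4.2530·-2.4976 = +15.5273 (running +72.5411)
Area = |Σ|/2 = |72.5411|/2 = 36.2705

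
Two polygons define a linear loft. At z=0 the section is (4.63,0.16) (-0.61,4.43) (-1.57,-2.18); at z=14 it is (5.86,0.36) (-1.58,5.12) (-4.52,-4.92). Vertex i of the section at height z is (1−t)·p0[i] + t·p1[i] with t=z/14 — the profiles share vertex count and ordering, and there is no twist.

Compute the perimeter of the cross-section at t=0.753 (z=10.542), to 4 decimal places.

Cross-section at t=0.753: each vertex is (1-t)·p0[i] + t·p1[i].
  v1: (1-0.753)·(4.63,0.16) + 0.753·(5.86,0.36) = (5.5562,0.3106)
  v2: (1-0.753)·(-0.61,4.43) + 0.753·(-1.58,5.12) = (-1.3404,4.9496)
  v3: (1-0.753)·(-1.57,-2.18) + 0.753·(-4.52,-4.92) = (-3.7913,-4.2432)
Perimeter = Σ |v_{i+1} − v_i|:
  edge 1→2: √(-6.8966² + 4.6390²) = 8.3116 (running 8.3116)
  edge 2→3: √(-2.4509² + -9.1928²) = 9.5139 (running 17.8255)
  edge 3→1: √(9.3475² + 4.5538²) = 10.3978 (running 28.2233)
Perimeter = 28.2233

Perimeter at t=0.753: 28.2233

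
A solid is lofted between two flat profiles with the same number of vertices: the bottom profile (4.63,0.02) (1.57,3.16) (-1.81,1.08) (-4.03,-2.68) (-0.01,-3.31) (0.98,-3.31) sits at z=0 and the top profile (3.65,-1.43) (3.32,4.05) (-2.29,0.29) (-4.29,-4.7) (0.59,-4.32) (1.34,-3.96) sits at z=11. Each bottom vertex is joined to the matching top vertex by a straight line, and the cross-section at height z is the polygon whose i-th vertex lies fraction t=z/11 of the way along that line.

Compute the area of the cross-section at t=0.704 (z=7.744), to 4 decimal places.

Cross-section at t=0.704: each vertex is (1-t)·p0[i] + t·p1[i].
  v1: (1-0.704)·(4.63,0.02) + 0.704·(3.65,-1.43) = (3.9401,-1.0008)
  v2: (1-0.704)·(1.57,3.16) + 0.704·(3.32,4.05) = (2.8020,3.7866)
  v3: (1-0.704)·(-1.81,1.08) + 0.704·(-2.29,0.29) = (-2.1479,0.5238)
  v4: (1-0.704)·(-4.03,-2.68) + 0.704·(-4.29,-4.7) = (-4.2130,-4.1021)
  v5: (1-0.704)·(-0.01,-3.31) + 0.704·(0.59,-4.32) = (0.4124,-4.0210)
  v6: (1-0.704)·(0.98,-3.31) + 0.704·(1.34,-3.96) = (1.2334,-3.7676)
Shoelace sum Σ(x_i·y_{i+1} − x_{i+1}·y_i):
  i=1: 3.9401·3.7866 − 2.8020·-1.0008 = +17.7236 (running +17.7236)
  i=2: 2.8020·0.5238 − -2.1479·3.7866 = +9.6010 (running +27.3246)
  i=3: -2.1479·-4.1021 − -4.2130·0.5238 = +11.0179 (running +38.3425)
  i=4: -4.2130·-4.0210 − 0.4124·-4.1021 = +18.6325 (running +56.9750)
  i=5: 0.4124·-3.7676 − 1.2334·-4.0210 = +3.4060 (running +60.3810)
  i=6: 1.2334·-1.0008 − 3.9401·-3.7676 = +13.6102 (running +73.9912)
Area = |Σ|/2 = |73.9912|/2 = 36.9956

Area at t=0.704: 36.9956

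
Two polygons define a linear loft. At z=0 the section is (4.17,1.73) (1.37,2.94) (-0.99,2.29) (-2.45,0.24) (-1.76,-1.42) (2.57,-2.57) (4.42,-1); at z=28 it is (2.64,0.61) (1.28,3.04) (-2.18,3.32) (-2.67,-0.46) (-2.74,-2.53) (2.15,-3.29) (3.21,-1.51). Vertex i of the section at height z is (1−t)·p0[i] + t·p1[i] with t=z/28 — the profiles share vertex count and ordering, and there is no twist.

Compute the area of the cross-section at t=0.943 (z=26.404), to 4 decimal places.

Cross-section at t=0.943: each vertex is (1-t)·p0[i] + t·p1[i].
  v1: (1-0.943)·(4.17,1.73) + 0.943·(2.64,0.61) = (2.7272,0.6738)
  v2: (1-0.943)·(1.37,2.94) + 0.943·(1.28,3.04) = (1.2851,3.0343)
  v3: (1-0.943)·(-0.99,2.29) + 0.943·(-2.18,3.32) = (-2.1122,3.2613)
  v4: (1-0.943)·(-2.45,0.24) + 0.943·(-2.67,-0.46) = (-2.6575,-0.4201)
  v5: (1-0.943)·(-1.76,-1.42) + 0.943·(-2.74,-2.53) = (-2.6841,-2.4667)
  v6: (1-0.943)·(2.57,-2.57) + 0.943·(2.15,-3.29) = (2.1739,-3.2490)
  v7: (1-0.943)·(4.42,-1) + 0.943·(3.21,-1.51) = (3.2790,-1.4809)
Shoelace sum Σ(x_i·y_{i+1} − x_{i+1}·y_i):
  i=1: 2.7272·3.0343 − 1.2851·0.6738 = +7.4092 (running +7.4092)
  i=2: 1.2851·3.2613 − -2.1122·3.0343 = +10.6001 (running +18.0093)
  i=3: -2.1122·-0.4201 − -2.6575·3.2613 = +9.5541 (running +27.5634)
  i=4: -2.6575·-2.4667 − -2.6841·-0.4201 = +5.4276 (running +32.9910)
  i=5: -2.6841·-3.2490 − 2.1739·-2.4667 = +14.0832 (running +47.0742)
  i=6: 2.1739·-1.4809 − 3.2790·-3.2490 = +7.4338 (running +54.5080)
  i=7: 3.2790·0.6738 − 2.7272·-1.4809 = +6.2483 (running +60.7563)
Area = |Σ|/2 = |60.7563|/2 = 30.3782

Area at t=0.943: 30.3782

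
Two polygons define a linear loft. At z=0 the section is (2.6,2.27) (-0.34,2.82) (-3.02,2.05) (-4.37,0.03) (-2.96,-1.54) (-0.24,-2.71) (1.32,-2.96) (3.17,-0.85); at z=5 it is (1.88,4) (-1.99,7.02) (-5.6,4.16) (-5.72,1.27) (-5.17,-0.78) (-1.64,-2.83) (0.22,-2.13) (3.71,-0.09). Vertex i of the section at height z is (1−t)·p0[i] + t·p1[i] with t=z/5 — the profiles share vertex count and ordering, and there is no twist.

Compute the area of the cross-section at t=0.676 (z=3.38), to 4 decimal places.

Area at t=0.676: 49.6037

Cross-section at t=0.676: each vertex is (1-t)·p0[i] + t·p1[i].
  v1: (1-0.676)·(2.6,2.27) + 0.676·(1.88,4) = (2.1133,3.4395)
  v2: (1-0.676)·(-0.34,2.82) + 0.676·(-1.99,7.02) = (-1.4554,5.6592)
  v3: (1-0.676)·(-3.02,2.05) + 0.676·(-5.6,4.16) = (-4.7641,3.4764)
  v4: (1-0.676)·(-4.37,0.03) + 0.676·(-5.72,1.27) = (-5.2826,0.8682)
  v5: (1-0.676)·(-2.96,-1.54) + 0.676·(-5.17,-0.78) = (-4.4540,-1.0262)
  v6: (1-0.676)·(-0.24,-2.71) + 0.676·(-1.64,-2.83) = (-1.1864,-2.7911)
  v7: (1-0.676)·(1.32,-2.96) + 0.676·(0.22,-2.13) = (0.5764,-2.3989)
  v8: (1-0.676)·(3.17,-0.85) + 0.676·(3.71,-0.09) = (3.5350,-0.3362)
Shoelace sum Σ(x_i·y_{i+1} − x_{i+1}·y_i):
  i=1: 2.1133·5.6592 − -1.4554·3.4395 = +16.9653 (running +16.9653)
  i=2: -1.4554·3.4764 − -4.7641·5.6592 = +21.9014 (running +38.8667)
  i=3: -4.7641·0.8682 − -5.2826·3.4764 = +14.2279 (running +53.0945)
  i=4: -5.2826·-1.0262 − -4.4540·0.8682 = +9.2883 (running +62.3829)
  i=5: -4.4540·-2.7911 − -1.1864·-1.0262 = +11.2140 (running +73.5969)
  i=6: -1.1864·-2.3989 − 0.5764·-2.7911 = +4.4549 (running +78.0517)
  i=7: 0.5764·-0.3362 − 3.5350·-2.3989 = +8.2865 (running +86.3382)
  i=8: 3.5350·3.4395 − 2.1133·-0.3362 = +12.8693 (running +99.2075)
Area = |Σ|/2 = |99.2075|/2 = 49.6037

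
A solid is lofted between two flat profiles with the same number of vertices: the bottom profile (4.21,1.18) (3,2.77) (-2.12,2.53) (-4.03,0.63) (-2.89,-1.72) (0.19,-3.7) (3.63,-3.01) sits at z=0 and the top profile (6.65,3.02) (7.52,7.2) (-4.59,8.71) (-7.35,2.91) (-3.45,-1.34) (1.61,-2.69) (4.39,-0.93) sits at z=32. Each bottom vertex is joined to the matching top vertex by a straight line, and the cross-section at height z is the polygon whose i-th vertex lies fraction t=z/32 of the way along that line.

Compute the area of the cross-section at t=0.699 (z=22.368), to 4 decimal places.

Cross-section at t=0.699: each vertex is (1-t)·p0[i] + t·p1[i].
  v1: (1-0.699)·(4.21,1.18) + 0.699·(6.65,3.02) = (5.9156,2.4662)
  v2: (1-0.699)·(3,2.77) + 0.699·(7.52,7.2) = (6.1595,5.8666)
  v3: (1-0.699)·(-2.12,2.53) + 0.699·(-4.59,8.71) = (-3.8465,6.8498)
  v4: (1-0.699)·(-4.03,0.63) + 0.699·(-7.35,2.91) = (-6.3507,2.2237)
  v5: (1-0.699)·(-2.89,-1.72) + 0.699·(-3.45,-1.34) = (-3.2814,-1.4544)
  v6: (1-0.699)·(0.19,-3.7) + 0.699·(1.61,-2.69) = (1.1826,-2.9940)
  v7: (1-0.699)·(3.63,-3.01) + 0.699·(4.39,-0.93) = (4.1612,-1.5561)
Shoelace sum Σ(x_i·y_{i+1} − x_{i+1}·y_i):
  i=1: 5.9156·5.8666 − 6.1595·2.4662 = +19.5138 (running +19.5138)
  i=2: 6.1595·6.8498 − -3.8465·5.8666 = +64.7573 (running +84.2711)
  i=3: -3.8465·2.2237 − -6.3507·6.8498 = +34.9474 (running +119.2185)
  i=4: -6.3507·-1.4544 − -3.2814·2.2237 = +16.5333 (running +135.7518)
  i=5: -3.2814·-2.9940 − 1.1826·-1.4544 = +11.5446 (running +147.2964)
  i=6: 1.1826·-1.5561 − 4.1612·-2.9940 = +10.6186 (running +157.9150)
  i=7: 4.1612·2.4662 − 5.9156·-1.5561 = +19.4674 (running +177.3823)
Area = |Σ|/2 = |177.3823|/2 = 88.6912

Area at t=0.699: 88.6912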